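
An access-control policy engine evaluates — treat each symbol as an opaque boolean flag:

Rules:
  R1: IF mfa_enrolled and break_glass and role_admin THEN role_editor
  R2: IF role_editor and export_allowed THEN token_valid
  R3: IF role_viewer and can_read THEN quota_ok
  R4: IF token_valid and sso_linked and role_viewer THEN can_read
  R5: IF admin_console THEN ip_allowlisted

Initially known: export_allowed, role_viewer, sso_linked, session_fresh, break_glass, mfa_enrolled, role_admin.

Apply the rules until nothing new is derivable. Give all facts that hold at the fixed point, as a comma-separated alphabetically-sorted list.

break_glass, can_read, export_allowed, mfa_enrolled, quota_ok, role_admin, role_editor, role_viewer, session_fresh, sso_linked, token_valid

[1] R1 [IF mfa_enrolled and break_glass and role_admin THEN role_editor]. ⇒ new: role_editor.
[2] R2 [IF role_editor and export_allowed THEN token_valid]. ⇒ new: token_valid.
[3] R4 [IF token_valid and sso_linked and role_viewer THEN can_read]. ⇒ new: can_read.
[4] R3 [IF role_viewer and can_read THEN quota_ok]. ⇒ new: quota_ok.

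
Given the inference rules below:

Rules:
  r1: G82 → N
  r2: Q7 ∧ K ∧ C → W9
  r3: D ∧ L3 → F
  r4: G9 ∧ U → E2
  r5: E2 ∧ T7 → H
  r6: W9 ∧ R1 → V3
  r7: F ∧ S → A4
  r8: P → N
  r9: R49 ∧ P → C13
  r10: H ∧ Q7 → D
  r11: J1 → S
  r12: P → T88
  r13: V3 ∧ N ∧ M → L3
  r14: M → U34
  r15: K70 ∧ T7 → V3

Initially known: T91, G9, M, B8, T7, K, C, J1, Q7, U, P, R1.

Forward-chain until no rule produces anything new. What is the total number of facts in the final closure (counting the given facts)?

24

Round 1: r2 [Q7 ∧ K ∧ C → W9]; r4 [G9 ∧ U → E2]; r8 [P → N]; r11 [J1 → S]; r12 [P → T88]; r14 [M → U34]. Adds W9, E2, N, S, T88, U34.
Round 2: r5 [E2 ∧ T7 → H]; r6 [W9 ∧ R1 → V3]. Adds H, V3.
Round 3: r10 [H ∧ Q7 → D]; r13 [V3 ∧ N ∧ M → L3]. Adds D, L3.
Round 4: r3 [D ∧ L3 → F]. Adds F.
Round 5: r7 [F ∧ S → A4]. Adds A4.
Closure: {A4, B8, C, D, E2, F, G9, H, J1, K, L3, M, N, P, Q7, R1, S, T7, T88, T91, U, U34, V3, W9} — 24 facts.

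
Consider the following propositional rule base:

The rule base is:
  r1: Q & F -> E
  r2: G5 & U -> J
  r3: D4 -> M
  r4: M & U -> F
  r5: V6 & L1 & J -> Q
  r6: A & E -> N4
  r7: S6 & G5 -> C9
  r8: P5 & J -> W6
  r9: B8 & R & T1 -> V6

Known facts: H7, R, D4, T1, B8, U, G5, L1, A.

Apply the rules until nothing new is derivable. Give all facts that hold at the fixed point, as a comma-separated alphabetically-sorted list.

Round 1 fires r2, r3, r9, giving J, M, V6.
Round 2 fires r4, r5, giving F, Q.
Round 3 fires r1, giving E.
Round 4 fires r6, giving N4.

A, B8, D4, E, F, G5, H7, J, L1, M, N4, Q, R, T1, U, V6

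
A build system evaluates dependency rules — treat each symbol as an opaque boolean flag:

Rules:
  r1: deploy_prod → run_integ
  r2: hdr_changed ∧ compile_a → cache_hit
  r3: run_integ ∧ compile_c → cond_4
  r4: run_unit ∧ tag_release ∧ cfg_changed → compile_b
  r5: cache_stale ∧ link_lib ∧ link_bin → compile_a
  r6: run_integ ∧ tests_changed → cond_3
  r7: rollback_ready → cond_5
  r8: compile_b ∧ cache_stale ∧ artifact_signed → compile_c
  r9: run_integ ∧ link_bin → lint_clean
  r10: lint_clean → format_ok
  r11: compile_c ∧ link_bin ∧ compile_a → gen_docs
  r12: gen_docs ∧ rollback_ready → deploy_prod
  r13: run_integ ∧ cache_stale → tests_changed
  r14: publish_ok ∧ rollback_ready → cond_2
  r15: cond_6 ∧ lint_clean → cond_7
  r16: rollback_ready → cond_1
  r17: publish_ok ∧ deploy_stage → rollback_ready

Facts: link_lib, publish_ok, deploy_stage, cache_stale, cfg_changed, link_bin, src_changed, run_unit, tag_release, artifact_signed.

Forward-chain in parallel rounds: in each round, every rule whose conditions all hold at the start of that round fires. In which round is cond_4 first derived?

6

Round 1: r4 [run_unit ∧ tag_release ∧ cfg_changed → compile_b]; r5 [cache_stale ∧ link_lib ∧ link_bin → compile_a]; r17 [publish_ok ∧ deploy_stage → rollback_ready]. Adds compile_b, compile_a, rollback_ready.
Round 2: r7 [rollback_ready → cond_5]; r8 [compile_b ∧ cache_stale ∧ artifact_signed → compile_c]; r14 [publish_ok ∧ rollback_ready → cond_2]; r16 [rollback_ready → cond_1]. Adds cond_5, compile_c, cond_2, cond_1.
Round 3: r11 [compile_c ∧ link_bin ∧ compile_a → gen_docs]. Adds gen_docs.
Round 4: r12 [gen_docs ∧ rollback_ready → deploy_prod]. Adds deploy_prod.
Round 5: r1 [deploy_prod → run_integ]. Adds run_integ.
Round 6: r3 [run_integ ∧ compile_c → cond_4]; r9 [run_integ ∧ link_bin → lint_clean]; r13 [run_integ ∧ cache_stale → tests_changed]. Adds cond_4, lint_clean, tests_changed.
cond_4 first appears in round 6.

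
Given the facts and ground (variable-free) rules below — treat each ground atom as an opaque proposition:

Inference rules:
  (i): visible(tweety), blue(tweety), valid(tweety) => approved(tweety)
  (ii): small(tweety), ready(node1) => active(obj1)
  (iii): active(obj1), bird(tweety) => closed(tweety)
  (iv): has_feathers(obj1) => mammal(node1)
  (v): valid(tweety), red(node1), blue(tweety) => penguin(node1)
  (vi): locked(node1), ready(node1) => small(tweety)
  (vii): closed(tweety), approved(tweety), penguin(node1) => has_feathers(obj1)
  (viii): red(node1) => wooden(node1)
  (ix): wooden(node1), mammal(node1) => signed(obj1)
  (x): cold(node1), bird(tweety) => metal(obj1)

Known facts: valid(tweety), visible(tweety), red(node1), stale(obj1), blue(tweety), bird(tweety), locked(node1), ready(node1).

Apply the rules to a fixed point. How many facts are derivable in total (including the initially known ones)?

Round 1: (i) [visible(tweety), blue(tweety), valid(tweety) => approved(tweety)]; (v) [valid(tweety), red(node1), blue(tweety) => penguin(node1)]; (vi) [locked(node1), ready(node1) => small(tweety)]; (viii) [red(node1) => wooden(node1)]. New: approved(tweety), penguin(node1), small(tweety), wooden(node1).
Round 2: (ii) [small(tweety), ready(node1) => active(obj1)]. New: active(obj1).
Round 3: (iii) [active(obj1), bird(tweety) => closed(tweety)]. New: closed(tweety).
Round 4: (vii) [closed(tweety), approved(tweety), penguin(node1) => has_feathers(obj1)]. New: has_feathers(obj1).
Round 5: (iv) [has_feathers(obj1) => mammal(node1)]. New: mammal(node1).
Round 6: (ix) [wooden(node1), mammal(node1) => signed(obj1)]. New: signed(obj1).
Closure: {active(obj1), approved(tweety), bird(tweety), blue(tweety), closed(tweety), has_feathers(obj1), locked(node1), mammal(node1), penguin(node1), ready(node1), red(node1), signed(obj1), small(tweety), stale(obj1), valid(tweety), visible(tweety), wooden(node1)} — 17 facts.

17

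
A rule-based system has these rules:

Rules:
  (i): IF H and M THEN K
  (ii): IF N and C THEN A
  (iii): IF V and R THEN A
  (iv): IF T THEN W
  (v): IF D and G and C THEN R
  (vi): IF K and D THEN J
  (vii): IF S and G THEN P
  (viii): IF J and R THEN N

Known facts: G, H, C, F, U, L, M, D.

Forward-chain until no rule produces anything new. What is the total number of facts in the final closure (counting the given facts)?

Round 1 — (i), (v), derive K, R.
Round 2 — (vi), derive J.
Round 3 — (viii), derive N.
Round 4 — (ii), derive A.
Closure: {A, C, D, F, G, H, J, K, L, M, N, R, U} — 13 facts.

13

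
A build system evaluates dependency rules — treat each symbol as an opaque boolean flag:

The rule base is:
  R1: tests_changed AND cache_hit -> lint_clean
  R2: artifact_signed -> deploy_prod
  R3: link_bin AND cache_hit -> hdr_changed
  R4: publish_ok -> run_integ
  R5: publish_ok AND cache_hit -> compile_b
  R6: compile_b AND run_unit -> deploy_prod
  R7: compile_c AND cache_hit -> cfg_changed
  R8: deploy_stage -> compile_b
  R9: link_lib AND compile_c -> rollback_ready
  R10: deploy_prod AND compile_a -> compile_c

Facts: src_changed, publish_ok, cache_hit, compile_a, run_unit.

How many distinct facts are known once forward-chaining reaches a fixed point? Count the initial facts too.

10

Round 1: R4 [publish_ok -> run_integ]; R5 [publish_ok AND cache_hit -> compile_b]. New: run_integ, compile_b.
Round 2: R6 [compile_b AND run_unit -> deploy_prod]. New: deploy_prod.
Round 3: R10 [deploy_prod AND compile_a -> compile_c]. New: compile_c.
Round 4: R7 [compile_c AND cache_hit -> cfg_changed]. New: cfg_changed.
Closure: {cache_hit, cfg_changed, compile_a, compile_b, compile_c, deploy_prod, publish_ok, run_integ, run_unit, src_changed} — 10 facts.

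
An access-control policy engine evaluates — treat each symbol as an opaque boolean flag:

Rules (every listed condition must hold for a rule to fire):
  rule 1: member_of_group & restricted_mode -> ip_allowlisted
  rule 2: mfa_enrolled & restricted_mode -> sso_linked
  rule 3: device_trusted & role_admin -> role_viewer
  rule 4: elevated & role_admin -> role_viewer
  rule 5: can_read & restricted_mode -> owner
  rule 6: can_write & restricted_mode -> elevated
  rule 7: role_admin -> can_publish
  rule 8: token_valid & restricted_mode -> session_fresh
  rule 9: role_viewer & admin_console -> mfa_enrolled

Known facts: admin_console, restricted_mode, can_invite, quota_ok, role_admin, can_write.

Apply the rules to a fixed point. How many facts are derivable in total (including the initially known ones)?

[1] rule 6 [can_write & restricted_mode -> elevated]; rule 7 [role_admin -> can_publish]. ⇒ new: elevated, can_publish.
[2] rule 4 [elevated & role_admin -> role_viewer]. ⇒ new: role_viewer.
[3] rule 9 [role_viewer & admin_console -> mfa_enrolled]. ⇒ new: mfa_enrolled.
[4] rule 2 [mfa_enrolled & restricted_mode -> sso_linked]. ⇒ new: sso_linked.
Closure: {admin_console, can_invite, can_publish, can_write, elevated, mfa_enrolled, quota_ok, restricted_mode, role_admin, role_viewer, sso_linked} — 11 facts.

11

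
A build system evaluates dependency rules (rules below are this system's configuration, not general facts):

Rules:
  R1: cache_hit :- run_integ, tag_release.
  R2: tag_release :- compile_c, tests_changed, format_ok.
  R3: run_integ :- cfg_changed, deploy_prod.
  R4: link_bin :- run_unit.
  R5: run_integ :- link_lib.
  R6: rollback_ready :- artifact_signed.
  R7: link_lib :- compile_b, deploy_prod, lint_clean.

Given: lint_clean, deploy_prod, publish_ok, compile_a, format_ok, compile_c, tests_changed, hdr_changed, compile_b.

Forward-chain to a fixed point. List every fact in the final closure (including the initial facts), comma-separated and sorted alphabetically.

[1] R2 [tag_release :- compile_c, tests_changed, format_ok.]; R7 [link_lib :- compile_b, deploy_prod, lint_clean.]. ⇒ new: tag_release, link_lib.
[2] R5 [run_integ :- link_lib.]. ⇒ new: run_integ.
[3] R1 [cache_hit :- run_integ, tag_release.]. ⇒ new: cache_hit.

cache_hit, compile_a, compile_b, compile_c, deploy_prod, format_ok, hdr_changed, link_lib, lint_clean, publish_ok, run_integ, tag_release, tests_changed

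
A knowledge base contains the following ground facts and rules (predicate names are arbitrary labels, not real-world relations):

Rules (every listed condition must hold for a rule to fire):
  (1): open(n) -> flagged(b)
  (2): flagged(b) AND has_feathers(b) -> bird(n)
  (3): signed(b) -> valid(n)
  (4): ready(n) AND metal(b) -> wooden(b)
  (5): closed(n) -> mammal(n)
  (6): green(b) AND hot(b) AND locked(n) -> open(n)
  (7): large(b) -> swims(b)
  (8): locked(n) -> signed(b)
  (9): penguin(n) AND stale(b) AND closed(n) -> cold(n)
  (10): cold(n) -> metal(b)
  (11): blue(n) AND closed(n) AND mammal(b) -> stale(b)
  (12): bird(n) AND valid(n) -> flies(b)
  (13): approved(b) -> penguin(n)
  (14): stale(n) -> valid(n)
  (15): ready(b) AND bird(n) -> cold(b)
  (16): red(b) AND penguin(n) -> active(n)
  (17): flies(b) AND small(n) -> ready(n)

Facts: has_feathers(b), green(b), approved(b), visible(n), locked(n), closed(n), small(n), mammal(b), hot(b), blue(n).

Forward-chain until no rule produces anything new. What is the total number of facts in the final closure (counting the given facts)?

Round 1: (5) [closed(n) -> mammal(n)]; (6) [green(b) AND hot(b) AND locked(n) -> open(n)]; (8) [locked(n) -> signed(b)]; (11) [blue(n) AND closed(n) AND mammal(b) -> stale(b)]; (13) [approved(b) -> penguin(n)]. Adds mammal(n), open(n), signed(b), stale(b), penguin(n).
Round 2: (1) [open(n) -> flagged(b)]; (3) [signed(b) -> valid(n)]; (9) [penguin(n) AND stale(b) AND closed(n) -> cold(n)]. Adds flagged(b), valid(n), cold(n).
Round 3: (2) [flagged(b) AND has_feathers(b) -> bird(n)]; (10) [cold(n) -> metal(b)]. Adds bird(n), metal(b).
Round 4: (12) [bird(n) AND valid(n) -> flies(b)]. Adds flies(b).
Round 5: (17) [flies(b) AND small(n) -> ready(n)]. Adds ready(n).
Round 6: (4) [ready(n) AND metal(b) -> wooden(b)]. Adds wooden(b).
Closure: {approved(b), bird(n), blue(n), closed(n), cold(n), flagged(b), flies(b), green(b), has_feathers(b), hot(b), locked(n), mammal(b), mammal(n), metal(b), open(n), penguin(n), ready(n), signed(b), small(n), stale(b), valid(n), visible(n), wooden(b)} — 23 facts.

23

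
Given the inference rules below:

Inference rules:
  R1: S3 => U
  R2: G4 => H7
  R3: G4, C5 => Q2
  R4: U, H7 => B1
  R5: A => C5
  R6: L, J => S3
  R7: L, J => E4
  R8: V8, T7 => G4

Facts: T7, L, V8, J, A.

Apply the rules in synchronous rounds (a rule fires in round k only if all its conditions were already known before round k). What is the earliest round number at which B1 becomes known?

[1] R5 [A => C5]; R6 [L, J => S3]; R7 [L, J => E4]; R8 [V8, T7 => G4]. ⇒ new: C5, S3, E4, G4.
[2] R1 [S3 => U]; R2 [G4 => H7]; R3 [G4, C5 => Q2]. ⇒ new: U, H7, Q2.
[3] R4 [U, H7 => B1]. ⇒ new: B1.
B1 first appears in round 3.

3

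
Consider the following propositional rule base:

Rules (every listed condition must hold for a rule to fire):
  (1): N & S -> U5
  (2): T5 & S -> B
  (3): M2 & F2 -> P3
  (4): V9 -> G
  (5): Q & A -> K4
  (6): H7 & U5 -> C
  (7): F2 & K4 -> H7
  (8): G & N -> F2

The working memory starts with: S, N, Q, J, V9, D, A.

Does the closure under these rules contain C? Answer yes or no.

yes

Round 1: (1) [N & S -> U5]; (4) [V9 -> G]; (5) [Q & A -> K4]. New: U5, G, K4.
Round 2: (8) [G & N -> F2]. New: F2.
Round 3: (7) [F2 & K4 -> H7]. New: H7.
Round 4: (6) [H7 & U5 -> C]. New: C.
C appears in round 4, so it is derivable.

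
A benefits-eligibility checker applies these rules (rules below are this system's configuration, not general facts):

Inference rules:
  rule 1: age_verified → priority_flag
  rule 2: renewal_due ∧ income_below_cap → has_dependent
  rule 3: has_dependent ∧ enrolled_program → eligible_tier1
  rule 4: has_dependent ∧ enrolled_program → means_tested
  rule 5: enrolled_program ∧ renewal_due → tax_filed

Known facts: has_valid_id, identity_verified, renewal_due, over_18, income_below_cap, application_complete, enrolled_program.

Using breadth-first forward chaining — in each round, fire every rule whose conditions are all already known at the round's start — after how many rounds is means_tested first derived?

Round 1: rule 2 [renewal_due ∧ income_below_cap → has_dependent]; rule 5 [enrolled_program ∧ renewal_due → tax_filed]. New: has_dependent, tax_filed.
Round 2: rule 3 [has_dependent ∧ enrolled_program → eligible_tier1]; rule 4 [has_dependent ∧ enrolled_program → means_tested]. New: eligible_tier1, means_tested.
means_tested first appears in round 2.

2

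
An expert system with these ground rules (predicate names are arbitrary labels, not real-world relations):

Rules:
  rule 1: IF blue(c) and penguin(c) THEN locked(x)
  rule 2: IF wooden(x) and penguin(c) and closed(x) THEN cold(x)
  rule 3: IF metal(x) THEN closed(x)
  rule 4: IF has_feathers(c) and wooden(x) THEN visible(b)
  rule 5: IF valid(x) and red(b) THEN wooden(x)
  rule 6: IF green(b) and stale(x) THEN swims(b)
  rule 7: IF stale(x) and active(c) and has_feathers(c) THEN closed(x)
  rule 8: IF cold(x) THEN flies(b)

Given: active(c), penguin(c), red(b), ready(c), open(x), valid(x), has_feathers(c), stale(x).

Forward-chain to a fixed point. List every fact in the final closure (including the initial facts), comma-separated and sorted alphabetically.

Round 1 fires rule 5, rule 7, giving wooden(x), closed(x).
Round 2 fires rule 2, rule 4, giving cold(x), visible(b).
Round 3 fires rule 8, giving flies(b).

active(c), closed(x), cold(x), flies(b), has_feathers(c), open(x), penguin(c), ready(c), red(b), stale(x), valid(x), visible(b), wooden(x)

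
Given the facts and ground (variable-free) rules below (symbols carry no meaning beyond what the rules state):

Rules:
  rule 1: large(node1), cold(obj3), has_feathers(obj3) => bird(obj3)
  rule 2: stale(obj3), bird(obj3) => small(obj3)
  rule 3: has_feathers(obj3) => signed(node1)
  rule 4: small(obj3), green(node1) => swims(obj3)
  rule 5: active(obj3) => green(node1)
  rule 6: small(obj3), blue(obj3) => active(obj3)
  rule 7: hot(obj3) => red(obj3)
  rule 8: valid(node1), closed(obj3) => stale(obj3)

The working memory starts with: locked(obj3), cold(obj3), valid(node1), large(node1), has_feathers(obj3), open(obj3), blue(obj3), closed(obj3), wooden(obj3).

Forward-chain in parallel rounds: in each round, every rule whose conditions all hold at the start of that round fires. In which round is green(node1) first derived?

4

Round 1 — rule 1, rule 3, rule 8, derive bird(obj3), signed(node1), stale(obj3).
Round 2 — rule 2, derive small(obj3).
Round 3 — rule 6, derive active(obj3).
Round 4 — rule 5, derive green(node1).
green(node1) first appears in round 4.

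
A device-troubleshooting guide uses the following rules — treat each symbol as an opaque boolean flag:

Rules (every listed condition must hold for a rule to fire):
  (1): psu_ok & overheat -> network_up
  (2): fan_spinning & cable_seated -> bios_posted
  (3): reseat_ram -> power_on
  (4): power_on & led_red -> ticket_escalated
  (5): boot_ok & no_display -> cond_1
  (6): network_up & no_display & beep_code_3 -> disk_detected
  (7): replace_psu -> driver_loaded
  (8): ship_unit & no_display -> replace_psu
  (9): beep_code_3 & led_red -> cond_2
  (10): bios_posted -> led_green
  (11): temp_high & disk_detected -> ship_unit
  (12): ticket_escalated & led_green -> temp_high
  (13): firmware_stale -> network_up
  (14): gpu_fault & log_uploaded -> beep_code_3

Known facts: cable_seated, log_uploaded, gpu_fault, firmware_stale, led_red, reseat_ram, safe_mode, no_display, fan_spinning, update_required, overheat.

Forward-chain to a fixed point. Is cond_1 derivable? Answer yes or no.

no

Round 1: (2) [fan_spinning & cable_seated -> bios_posted]; (3) [reseat_ram -> power_on]; (13) [firmware_stale -> network_up]; (14) [gpu_fault & log_uploaded -> beep_code_3]. Adds bios_posted, power_on, network_up, beep_code_3.
Round 2: (4) [power_on & led_red -> ticket_escalated]; (6) [network_up & no_display & beep_code_3 -> disk_detected]; (9) [beep_code_3 & led_red -> cond_2]; (10) [bios_posted -> led_green]. Adds ticket_escalated, disk_detected, cond_2, led_green.
Round 3: (12) [ticket_escalated & led_green -> temp_high]. Adds temp_high.
Round 4: (11) [temp_high & disk_detected -> ship_unit]. Adds ship_unit.
Round 5: (8) [ship_unit & no_display -> replace_psu]. Adds replace_psu.
Round 6: (7) [replace_psu -> driver_loaded]. Adds driver_loaded.
Fixed point reached. cond_1 is concluded only by (5); (5) needs boot_ok (never derived).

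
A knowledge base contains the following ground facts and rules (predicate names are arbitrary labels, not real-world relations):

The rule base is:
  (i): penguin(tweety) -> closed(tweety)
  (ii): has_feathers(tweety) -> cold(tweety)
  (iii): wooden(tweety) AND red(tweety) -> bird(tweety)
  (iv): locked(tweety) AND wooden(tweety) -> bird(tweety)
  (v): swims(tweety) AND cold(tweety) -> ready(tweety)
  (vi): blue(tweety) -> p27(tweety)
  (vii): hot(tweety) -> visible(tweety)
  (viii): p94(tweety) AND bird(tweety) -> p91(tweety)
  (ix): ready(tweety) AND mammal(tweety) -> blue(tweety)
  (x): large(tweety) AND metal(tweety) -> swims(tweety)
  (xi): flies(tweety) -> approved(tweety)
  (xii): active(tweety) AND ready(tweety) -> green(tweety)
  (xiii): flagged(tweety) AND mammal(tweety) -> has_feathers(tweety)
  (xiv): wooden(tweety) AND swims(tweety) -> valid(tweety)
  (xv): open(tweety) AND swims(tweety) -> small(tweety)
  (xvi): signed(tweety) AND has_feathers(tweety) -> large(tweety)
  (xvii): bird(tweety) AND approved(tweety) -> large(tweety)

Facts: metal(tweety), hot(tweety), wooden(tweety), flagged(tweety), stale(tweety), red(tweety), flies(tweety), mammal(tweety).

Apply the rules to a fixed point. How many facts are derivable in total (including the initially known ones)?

19

Round 1 fires (iii), (vii), (xi), (xiii), giving bird(tweety), visible(tweety), approved(tweety), has_feathers(tweety).
Round 2 fires (ii), (xvii), giving cold(tweety), large(tweety).
Round 3 fires (x), giving swims(tweety).
Round 4 fires (v), (xiv), giving ready(tweety), valid(tweety).
Round 5 fires (ix), giving blue(tweety).
Round 6 fires (vi), giving p27(tweety).
Closure: {approved(tweety), bird(tweety), blue(tweety), cold(tweety), flagged(tweety), flies(tweety), has_feathers(tweety), hot(tweety), large(tweety), mammal(tweety), metal(tweety), p27(tweety), ready(tweety), red(tweety), stale(tweety), swims(tweety), valid(tweety), visible(tweety), wooden(tweety)} — 19 facts.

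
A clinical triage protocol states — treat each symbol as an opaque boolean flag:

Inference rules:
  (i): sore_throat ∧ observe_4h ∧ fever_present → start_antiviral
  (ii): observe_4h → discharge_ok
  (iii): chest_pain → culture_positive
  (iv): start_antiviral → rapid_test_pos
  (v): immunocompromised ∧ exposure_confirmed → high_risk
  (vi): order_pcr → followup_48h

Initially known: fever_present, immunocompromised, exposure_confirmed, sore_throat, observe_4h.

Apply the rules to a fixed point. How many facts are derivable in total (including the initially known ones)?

9

Round 1 — (i), (ii), (v), derive start_antiviral, discharge_ok, high_risk.
Round 2 — (iv), derive rapid_test_pos.
Closure: {discharge_ok, exposure_confirmed, fever_present, high_risk, immunocompromised, observe_4h, rapid_test_pos, sore_throat, start_antiviral} — 9 facts.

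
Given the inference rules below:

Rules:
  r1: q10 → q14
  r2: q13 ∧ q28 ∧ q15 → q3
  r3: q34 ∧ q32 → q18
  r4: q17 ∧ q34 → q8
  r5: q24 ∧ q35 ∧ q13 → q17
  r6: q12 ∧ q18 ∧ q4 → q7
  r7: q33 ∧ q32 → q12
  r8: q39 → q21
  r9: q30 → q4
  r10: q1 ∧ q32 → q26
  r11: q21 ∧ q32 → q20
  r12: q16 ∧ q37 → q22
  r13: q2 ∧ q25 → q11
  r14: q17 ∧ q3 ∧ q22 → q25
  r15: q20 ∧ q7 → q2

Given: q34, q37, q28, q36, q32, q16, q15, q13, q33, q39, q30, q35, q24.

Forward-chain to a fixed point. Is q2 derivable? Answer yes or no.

Round 1: r2 [q13 ∧ q28 ∧ q15 → q3]; r3 [q34 ∧ q32 → q18]; r5 [q24 ∧ q35 ∧ q13 → q17]; r7 [q33 ∧ q32 → q12]; r8 [q39 → q21]; r9 [q30 → q4]; r12 [q16 ∧ q37 → q22]. Adds q3, q18, q17, q12, q21, q4, q22.
Round 2: r4 [q17 ∧ q34 → q8]; r6 [q12 ∧ q18 ∧ q4 → q7]; r11 [q21 ∧ q32 → q20]; r14 [q17 ∧ q3 ∧ q22 → q25]. Adds q8, q7, q20, q25.
Round 3: r15 [q20 ∧ q7 → q2]. Adds q2.
Round 4: r13 [q2 ∧ q25 → q11]. Adds q11.
q2 appears in round 3, so it is derivable.

yes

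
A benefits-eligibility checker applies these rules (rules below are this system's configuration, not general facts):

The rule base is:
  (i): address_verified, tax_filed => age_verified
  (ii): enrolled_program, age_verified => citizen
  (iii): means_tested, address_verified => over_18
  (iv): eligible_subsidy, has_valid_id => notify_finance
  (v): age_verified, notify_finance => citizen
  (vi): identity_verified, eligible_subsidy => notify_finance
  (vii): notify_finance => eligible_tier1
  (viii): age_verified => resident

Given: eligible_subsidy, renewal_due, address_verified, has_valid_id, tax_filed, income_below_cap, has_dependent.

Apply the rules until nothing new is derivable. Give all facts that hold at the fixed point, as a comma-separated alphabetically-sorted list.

Round 1: (i) [address_verified, tax_filed => age_verified]; (iv) [eligible_subsidy, has_valid_id => notify_finance]. Adds age_verified, notify_finance.
Round 2: (v) [age_verified, notify_finance => citizen]; (vii) [notify_finance => eligible_tier1]; (viii) [age_verified => resident]. Adds citizen, eligible_tier1, resident.

address_verified, age_verified, citizen, eligible_subsidy, eligible_tier1, has_dependent, has_valid_id, income_below_cap, notify_finance, renewal_due, resident, tax_filed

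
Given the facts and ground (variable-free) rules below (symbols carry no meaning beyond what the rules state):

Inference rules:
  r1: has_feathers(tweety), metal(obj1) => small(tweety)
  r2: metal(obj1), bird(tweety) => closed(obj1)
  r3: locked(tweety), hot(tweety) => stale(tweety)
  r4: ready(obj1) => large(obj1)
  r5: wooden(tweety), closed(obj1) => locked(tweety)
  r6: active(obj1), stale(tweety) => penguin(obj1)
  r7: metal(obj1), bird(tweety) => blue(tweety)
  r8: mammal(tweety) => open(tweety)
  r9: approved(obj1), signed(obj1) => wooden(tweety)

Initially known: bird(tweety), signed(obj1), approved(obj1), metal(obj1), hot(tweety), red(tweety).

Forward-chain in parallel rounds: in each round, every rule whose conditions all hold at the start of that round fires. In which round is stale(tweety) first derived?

Round 1 — r2, r7, r9, derive closed(obj1), blue(tweety), wooden(tweety).
Round 2 — r5, derive locked(tweety).
Round 3 — r3, derive stale(tweety).
stale(tweety) first appears in round 3.

3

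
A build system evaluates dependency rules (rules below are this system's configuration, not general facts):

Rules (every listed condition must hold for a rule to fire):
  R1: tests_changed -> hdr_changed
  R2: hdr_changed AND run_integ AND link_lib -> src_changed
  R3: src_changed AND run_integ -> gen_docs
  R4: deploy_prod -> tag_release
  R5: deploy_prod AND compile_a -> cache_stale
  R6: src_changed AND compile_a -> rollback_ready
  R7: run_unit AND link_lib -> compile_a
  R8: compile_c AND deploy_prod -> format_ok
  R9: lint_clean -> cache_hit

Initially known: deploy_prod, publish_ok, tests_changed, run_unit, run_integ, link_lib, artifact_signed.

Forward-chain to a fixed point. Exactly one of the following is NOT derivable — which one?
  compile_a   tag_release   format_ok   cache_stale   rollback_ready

Round 1: R1 [tests_changed -> hdr_changed]; R4 [deploy_prod -> tag_release]; R7 [run_unit AND link_lib -> compile_a]. Adds hdr_changed, tag_release, compile_a.
Round 2: R2 [hdr_changed AND run_integ AND link_lib -> src_changed]; R5 [deploy_prod AND compile_a -> cache_stale]. Adds src_changed, cache_stale.
Round 3: R3 [src_changed AND run_integ -> gen_docs]; R6 [src_changed AND compile_a -> rollback_ready]. Adds gen_docs, rollback_ready.
Derived: cache_stale (round 2), rollback_ready (round 3), tag_release (round 1), compile_a (round 1). format_ok never appears in any round.

format_ok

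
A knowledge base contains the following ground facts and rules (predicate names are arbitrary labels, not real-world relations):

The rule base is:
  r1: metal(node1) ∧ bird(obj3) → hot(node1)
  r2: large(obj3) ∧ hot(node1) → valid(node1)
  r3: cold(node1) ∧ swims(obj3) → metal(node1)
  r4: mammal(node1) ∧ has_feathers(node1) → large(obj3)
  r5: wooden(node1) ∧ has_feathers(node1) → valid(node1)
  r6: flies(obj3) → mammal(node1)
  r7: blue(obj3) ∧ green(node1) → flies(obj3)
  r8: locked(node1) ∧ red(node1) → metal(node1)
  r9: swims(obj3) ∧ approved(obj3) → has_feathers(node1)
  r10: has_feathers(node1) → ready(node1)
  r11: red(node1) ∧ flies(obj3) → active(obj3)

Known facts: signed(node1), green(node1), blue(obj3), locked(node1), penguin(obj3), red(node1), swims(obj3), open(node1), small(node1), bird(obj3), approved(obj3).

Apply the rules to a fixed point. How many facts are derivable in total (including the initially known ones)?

20

[1] r7 [blue(obj3) ∧ green(node1) → flies(obj3)]; r8 [locked(node1) ∧ red(node1) → metal(node1)]; r9 [swims(obj3) ∧ approved(obj3) → has_feathers(node1)]. ⇒ new: flies(obj3), metal(node1), has_feathers(node1).
[2] r1 [metal(node1) ∧ bird(obj3) → hot(node1)]; r6 [flies(obj3) → mammal(node1)]; r10 [has_feathers(node1) → ready(node1)]; r11 [red(node1) ∧ flies(obj3) → active(obj3)]. ⇒ new: hot(node1), mammal(node1), ready(node1), active(obj3).
[3] r4 [mammal(node1) ∧ has_feathers(node1) → large(obj3)]. ⇒ new: large(obj3).
[4] r2 [large(obj3) ∧ hot(node1) → valid(node1)]. ⇒ new: valid(node1).
Closure: {active(obj3), approved(obj3), bird(obj3), blue(obj3), flies(obj3), green(node1), has_feathers(node1), hot(node1), large(obj3), locked(node1), mammal(node1), metal(node1), open(node1), penguin(obj3), ready(node1), red(node1), signed(node1), small(node1), swims(obj3), valid(node1)} — 20 facts.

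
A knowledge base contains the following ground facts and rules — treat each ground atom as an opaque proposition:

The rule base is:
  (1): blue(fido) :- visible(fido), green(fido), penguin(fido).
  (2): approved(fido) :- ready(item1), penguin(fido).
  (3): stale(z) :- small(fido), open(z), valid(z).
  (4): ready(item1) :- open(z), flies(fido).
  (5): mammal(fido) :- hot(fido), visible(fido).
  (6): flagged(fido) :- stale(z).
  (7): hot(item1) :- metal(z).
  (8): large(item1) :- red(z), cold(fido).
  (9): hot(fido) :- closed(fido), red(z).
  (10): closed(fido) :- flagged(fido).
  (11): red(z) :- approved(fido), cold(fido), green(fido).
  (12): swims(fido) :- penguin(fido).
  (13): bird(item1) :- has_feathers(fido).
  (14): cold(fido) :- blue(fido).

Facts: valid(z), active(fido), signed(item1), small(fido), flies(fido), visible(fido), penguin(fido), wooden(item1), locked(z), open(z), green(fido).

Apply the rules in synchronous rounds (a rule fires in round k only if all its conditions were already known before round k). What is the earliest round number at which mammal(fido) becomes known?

5

[1] (1) [blue(fido) :- visible(fido), green(fido), penguin(fido).]; (3) [stale(z) :- small(fido), open(z), valid(z).]; (4) [ready(item1) :- open(z), flies(fido).]; (12) [swims(fido) :- penguin(fido).]. ⇒ new: blue(fido), stale(z), ready(item1), swims(fido).
[2] (2) [approved(fido) :- ready(item1), penguin(fido).]; (6) [flagged(fido) :- stale(z).]; (14) [cold(fido) :- blue(fido).]. ⇒ new: approved(fido), flagged(fido), cold(fido).
[3] (10) [closed(fido) :- flagged(fido).]; (11) [red(z) :- approved(fido), cold(fido), green(fido).]. ⇒ new: closed(fido), red(z).
[4] (8) [large(item1) :- red(z), cold(fido).]; (9) [hot(fido) :- closed(fido), red(z).]. ⇒ new: large(item1), hot(fido).
[5] (5) [mammal(fido) :- hot(fido), visible(fido).]. ⇒ new: mammal(fido).
mammal(fido) first appears in round 5.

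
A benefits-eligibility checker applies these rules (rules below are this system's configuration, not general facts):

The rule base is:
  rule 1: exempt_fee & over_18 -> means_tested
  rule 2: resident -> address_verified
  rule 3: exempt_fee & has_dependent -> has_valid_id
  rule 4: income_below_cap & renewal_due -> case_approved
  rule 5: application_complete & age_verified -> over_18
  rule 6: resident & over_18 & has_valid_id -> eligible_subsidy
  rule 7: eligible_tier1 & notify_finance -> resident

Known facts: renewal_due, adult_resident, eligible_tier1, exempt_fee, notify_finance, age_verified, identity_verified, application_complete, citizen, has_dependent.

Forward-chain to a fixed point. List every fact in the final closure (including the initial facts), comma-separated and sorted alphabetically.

Round 1 fires rule 3, rule 5, rule 7, giving has_valid_id, over_18, resident.
Round 2 fires rule 1, rule 2, rule 6, giving means_tested, address_verified, eligible_subsidy.

address_verified, adult_resident, age_verified, application_complete, citizen, eligible_subsidy, eligible_tier1, exempt_fee, has_dependent, has_valid_id, identity_verified, means_tested, notify_finance, over_18, renewal_due, resident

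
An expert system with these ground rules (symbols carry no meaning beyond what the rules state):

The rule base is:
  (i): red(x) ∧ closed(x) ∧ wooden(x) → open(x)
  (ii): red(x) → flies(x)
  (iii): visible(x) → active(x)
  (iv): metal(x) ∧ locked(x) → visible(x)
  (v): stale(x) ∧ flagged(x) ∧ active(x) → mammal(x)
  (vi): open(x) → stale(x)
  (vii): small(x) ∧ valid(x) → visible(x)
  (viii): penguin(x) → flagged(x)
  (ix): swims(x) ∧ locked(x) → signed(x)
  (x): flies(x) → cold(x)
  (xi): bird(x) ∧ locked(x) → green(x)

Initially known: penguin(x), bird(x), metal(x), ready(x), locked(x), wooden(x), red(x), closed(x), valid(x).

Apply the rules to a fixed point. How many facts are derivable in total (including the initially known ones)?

Round 1 — (i), (ii), (iv), (viii), (xi), derive open(x), flies(x), visible(x), flagged(x), green(x).
Round 2 — (iii), (vi), (x), derive active(x), stale(x), cold(x).
Round 3 — (v), derive mammal(x).
Closure: {active(x), bird(x), closed(x), cold(x), flagged(x), flies(x), green(x), locked(x), mammal(x), metal(x), open(x), penguin(x), ready(x), red(x), stale(x), valid(x), visible(x), wooden(x)} — 18 facts.

18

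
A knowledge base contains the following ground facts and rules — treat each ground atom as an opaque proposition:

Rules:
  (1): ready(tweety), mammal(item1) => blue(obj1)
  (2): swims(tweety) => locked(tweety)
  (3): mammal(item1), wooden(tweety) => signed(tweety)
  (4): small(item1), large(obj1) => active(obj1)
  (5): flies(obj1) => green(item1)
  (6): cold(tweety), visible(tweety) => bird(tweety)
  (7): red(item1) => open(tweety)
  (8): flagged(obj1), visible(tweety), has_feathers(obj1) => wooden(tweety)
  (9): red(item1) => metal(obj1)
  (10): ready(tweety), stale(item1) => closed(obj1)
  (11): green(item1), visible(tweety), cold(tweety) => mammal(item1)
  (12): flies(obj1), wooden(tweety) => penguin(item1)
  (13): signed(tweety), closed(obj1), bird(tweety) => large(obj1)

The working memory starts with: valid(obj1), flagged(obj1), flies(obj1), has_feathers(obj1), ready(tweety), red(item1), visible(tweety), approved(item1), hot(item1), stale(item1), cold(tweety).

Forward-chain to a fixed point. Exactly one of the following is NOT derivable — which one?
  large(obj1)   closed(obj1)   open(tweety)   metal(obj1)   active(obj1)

Round 1 — (5), (6), (7), (8), (9), (10), derive green(item1), bird(tweety), open(tweety), wooden(tweety), metal(obj1), closed(obj1).
Round 2 — (11), (12), derive mammal(item1), penguin(item1).
Round 3 — (1), (3), derive blue(obj1), signed(tweety).
Round 4 — (13), derive large(obj1).
Derived: closed(obj1) (round 1), large(obj1) (round 4), metal(obj1) (round 1), open(tweety) (round 1). active(obj1) never appears in any round.

active(obj1)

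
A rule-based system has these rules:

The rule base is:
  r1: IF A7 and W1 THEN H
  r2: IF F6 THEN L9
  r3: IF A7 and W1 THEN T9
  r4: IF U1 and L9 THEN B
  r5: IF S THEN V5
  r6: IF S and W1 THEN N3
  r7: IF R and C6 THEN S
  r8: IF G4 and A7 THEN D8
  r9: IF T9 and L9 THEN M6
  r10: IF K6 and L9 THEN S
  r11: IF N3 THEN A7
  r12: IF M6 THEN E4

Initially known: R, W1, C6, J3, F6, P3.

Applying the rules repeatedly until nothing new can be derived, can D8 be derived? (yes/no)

no

Round 1 — r2, r7, derive L9, S.
Round 2 — r5, r6, derive V5, N3.
Round 3 — r11, derive A7.
Round 4 — r1, r3, derive H, T9.
Round 5 — r9, derive M6.
Round 6 — r12, derive E4.
Fixed point reached. D8 is concluded only by r8; r8 needs G4 (never derived).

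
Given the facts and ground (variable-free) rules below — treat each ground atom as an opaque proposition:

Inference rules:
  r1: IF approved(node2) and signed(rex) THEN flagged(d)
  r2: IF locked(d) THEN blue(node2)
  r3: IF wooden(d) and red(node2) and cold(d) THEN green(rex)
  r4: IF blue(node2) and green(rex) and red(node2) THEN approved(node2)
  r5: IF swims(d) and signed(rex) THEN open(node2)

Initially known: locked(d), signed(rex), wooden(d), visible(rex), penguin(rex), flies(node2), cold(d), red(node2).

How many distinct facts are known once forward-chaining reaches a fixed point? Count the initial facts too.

Round 1: r2 [IF locked(d) THEN blue(node2)]; r3 [IF wooden(d) and red(node2) and cold(d) THEN green(rex)]. Adds blue(node2), green(rex).
Round 2: r4 [IF blue(node2) and green(rex) and red(node2) THEN approved(node2)]. Adds approved(node2).
Round 3: r1 [IF approved(node2) and signed(rex) THEN flagged(d)]. Adds flagged(d).
Closure: {approved(node2), blue(node2), cold(d), flagged(d), flies(node2), green(rex), locked(d), penguin(rex), red(node2), signed(rex), visible(rex), wooden(d)} — 12 facts.

12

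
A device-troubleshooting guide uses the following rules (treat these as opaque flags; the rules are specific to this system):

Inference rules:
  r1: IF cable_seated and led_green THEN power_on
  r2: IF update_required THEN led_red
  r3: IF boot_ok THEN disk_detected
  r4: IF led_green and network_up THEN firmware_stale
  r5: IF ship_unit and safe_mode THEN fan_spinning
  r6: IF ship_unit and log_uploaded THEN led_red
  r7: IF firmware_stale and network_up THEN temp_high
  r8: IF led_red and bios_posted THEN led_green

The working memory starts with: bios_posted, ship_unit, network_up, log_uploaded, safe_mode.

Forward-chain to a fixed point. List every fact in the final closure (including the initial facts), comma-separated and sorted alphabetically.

[1] r5 [IF ship_unit and safe_mode THEN fan_spinning]; r6 [IF ship_unit and log_uploaded THEN led_red]. ⇒ new: fan_spinning, led_red.
[2] r8 [IF led_red and bios_posted THEN led_green]. ⇒ new: led_green.
[3] r4 [IF led_green and network_up THEN firmware_stale]. ⇒ new: firmware_stale.
[4] r7 [IF firmware_stale and network_up THEN temp_high]. ⇒ new: temp_high.

bios_posted, fan_spinning, firmware_stale, led_green, led_red, log_uploaded, network_up, safe_mode, ship_unit, temp_high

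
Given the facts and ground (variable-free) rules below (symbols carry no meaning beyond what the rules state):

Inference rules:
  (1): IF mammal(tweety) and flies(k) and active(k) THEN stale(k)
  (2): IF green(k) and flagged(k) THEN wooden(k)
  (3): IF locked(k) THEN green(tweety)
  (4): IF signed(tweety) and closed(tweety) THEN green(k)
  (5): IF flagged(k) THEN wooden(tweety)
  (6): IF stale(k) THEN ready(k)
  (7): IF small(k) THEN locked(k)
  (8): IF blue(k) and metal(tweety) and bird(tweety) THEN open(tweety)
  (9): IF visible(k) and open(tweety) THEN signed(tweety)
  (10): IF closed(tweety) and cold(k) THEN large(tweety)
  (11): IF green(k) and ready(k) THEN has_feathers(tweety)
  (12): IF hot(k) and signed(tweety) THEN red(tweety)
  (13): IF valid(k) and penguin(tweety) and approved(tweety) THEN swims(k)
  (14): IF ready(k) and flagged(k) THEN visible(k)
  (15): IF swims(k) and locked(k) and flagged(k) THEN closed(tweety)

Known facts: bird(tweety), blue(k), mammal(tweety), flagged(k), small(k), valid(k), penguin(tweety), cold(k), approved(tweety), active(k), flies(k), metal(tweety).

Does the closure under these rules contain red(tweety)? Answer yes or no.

Round 1 fires (1), (5), (7), (8), (13), giving stale(k), wooden(tweety), locked(k), open(tweety), swims(k).
Round 2 fires (3), (6), (15), giving green(tweety), ready(k), closed(tweety).
Round 3 fires (10), (14), giving large(tweety), visible(k).
Round 4 fires (9), giving signed(tweety).
Round 5 fires (4), giving green(k).
Round 6 fires (2), (11), giving wooden(k), has_feathers(tweety).
Fixed point reached. red(tweety) is concluded only by (12); (12) needs hot(k) (never derived).

no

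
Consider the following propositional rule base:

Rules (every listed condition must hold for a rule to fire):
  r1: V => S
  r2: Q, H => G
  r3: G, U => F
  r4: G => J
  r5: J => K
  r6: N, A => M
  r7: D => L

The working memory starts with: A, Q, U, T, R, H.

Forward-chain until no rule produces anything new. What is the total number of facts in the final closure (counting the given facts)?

10

Round 1: r2 [Q, H => G]. Adds G.
Round 2: r3 [G, U => F]; r4 [G => J]. Adds F, J.
Round 3: r5 [J => K]. Adds K.
Closure: {A, F, G, H, J, K, Q, R, T, U} — 10 facts.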